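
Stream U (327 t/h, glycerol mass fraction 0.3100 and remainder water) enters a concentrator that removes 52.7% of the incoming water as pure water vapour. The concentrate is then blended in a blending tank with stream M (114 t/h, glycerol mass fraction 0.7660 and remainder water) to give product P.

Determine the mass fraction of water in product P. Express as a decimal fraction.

0.4142

Vapour removed = 0.527×0.690×327 = 118.91 t/h; concentrate = 208.09 t/h.
water reaching the mixer = 106.72 (from concentrate) + 114×0.234 = 133.4 t/h.
Product flow = 208.09 + 114 = 322.09 t/h; water fraction = 0.4142.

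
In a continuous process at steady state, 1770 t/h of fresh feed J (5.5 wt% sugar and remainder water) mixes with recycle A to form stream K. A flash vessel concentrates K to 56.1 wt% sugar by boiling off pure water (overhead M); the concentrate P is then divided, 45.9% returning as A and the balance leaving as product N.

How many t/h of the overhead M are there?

1596 t/h

Overall sugar balance (none leaves overhead): sugar in fresh feed = sugar in product, i.e. 1770×0.055 = (1−0.459)·P·0.561.
P = 97.35/(0.561×0.541) = 320.76 t/h.
Recycle A = 0.459×320.76 = 147.23 t/h.
Combined feed K = 1770 + 147.23 = 1917.2 t/h.
Overhead M = K − P = 1917.2 − 320.76 = 1596.5 t/h.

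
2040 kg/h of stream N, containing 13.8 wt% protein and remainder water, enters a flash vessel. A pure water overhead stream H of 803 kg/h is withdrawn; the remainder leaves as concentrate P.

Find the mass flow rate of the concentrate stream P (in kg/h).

Concentrate = 2040 − 803 = 1237 kg/h.

1237 kg/h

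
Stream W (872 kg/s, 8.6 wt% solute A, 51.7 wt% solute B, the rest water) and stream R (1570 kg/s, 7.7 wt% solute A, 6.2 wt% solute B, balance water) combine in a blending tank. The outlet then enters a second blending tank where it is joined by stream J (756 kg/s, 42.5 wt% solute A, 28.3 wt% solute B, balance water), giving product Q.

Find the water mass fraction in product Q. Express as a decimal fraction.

Overall, product flow = 3198 kg/s.
water in = 872×0.397 + 1570×0.861 + 756×0.292 = 1918.7 kg/s.
water fraction in Q = 0.600.

0.600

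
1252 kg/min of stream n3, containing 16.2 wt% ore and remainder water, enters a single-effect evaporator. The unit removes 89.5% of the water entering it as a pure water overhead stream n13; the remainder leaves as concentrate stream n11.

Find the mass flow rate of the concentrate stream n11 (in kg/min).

313 kg/min

water entering = 1252×0.838 = 1049.2 kg/min; overhead removed = 0.895×1049.2 = 939.01 kg/min.
Concentrate = 1252 − 939.01 = 312.99 kg/min.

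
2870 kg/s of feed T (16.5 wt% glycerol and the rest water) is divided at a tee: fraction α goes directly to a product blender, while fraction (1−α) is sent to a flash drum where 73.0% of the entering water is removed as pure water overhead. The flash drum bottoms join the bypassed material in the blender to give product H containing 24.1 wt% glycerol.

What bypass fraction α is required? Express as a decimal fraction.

0.483

All 2870×0.165 = 473.55 kg/s of glycerol reaches H, so H = 473.55/0.241 = 1964.9 kg/s and vapour = 905.06 kg/s.
The evaporator receives (1−α)·2870 of feed at 0.835 water and removes 0.730 of that water:
0.730×0.835×(1−α)×2870 = 905.06
(1−α) = 905.06/1749.4 = 0.5174;  α = 0.4826.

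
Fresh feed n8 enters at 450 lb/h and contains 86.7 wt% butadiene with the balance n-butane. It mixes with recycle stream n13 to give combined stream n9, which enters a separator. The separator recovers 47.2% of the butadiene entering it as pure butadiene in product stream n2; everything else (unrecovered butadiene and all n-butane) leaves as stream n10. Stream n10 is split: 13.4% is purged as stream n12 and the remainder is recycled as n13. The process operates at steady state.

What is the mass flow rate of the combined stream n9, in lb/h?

1165 lb/h

n-butane enters only via n8 and leaves only via the purge: 450×0.133 = 0.134×(n-butane in n10), and the separator passes all n-butane, so n-butane in n9 = n-butane in n10 = 446.64 lb/h.
butadiene in n9: m_A = 450×0.867 + (1−0.134)·(1−0.472)·m_A, so m_A = 390.15/0.5428 = 718.84 lb/h.
n9 = 718.84 + 446.64 = 1165.5 lb/h.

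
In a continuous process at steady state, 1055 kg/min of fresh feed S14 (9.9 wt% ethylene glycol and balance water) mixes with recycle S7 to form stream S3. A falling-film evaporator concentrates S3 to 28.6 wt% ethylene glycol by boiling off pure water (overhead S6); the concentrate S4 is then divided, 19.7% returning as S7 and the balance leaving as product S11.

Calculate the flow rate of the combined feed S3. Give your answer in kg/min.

Overall ethylene glycol balance (none leaves overhead): ethylene glycol in fresh feed = ethylene glycol in product, i.e. 1055×0.099 = (1−0.197)·S4·0.286.
S4 = 104.45/(0.286×0.803) = 454.78 kg/min.
Recycle S7 = 0.197×454.78 = 89.593 kg/min.
Combined feed S3 = 1055 + 89.593 = 1144.6 kg/min.

1145 kg/min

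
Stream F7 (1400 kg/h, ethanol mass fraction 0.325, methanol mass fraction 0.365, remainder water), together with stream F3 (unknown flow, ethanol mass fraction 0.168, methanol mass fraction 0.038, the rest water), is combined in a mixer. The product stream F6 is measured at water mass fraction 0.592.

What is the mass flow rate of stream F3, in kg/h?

Let F3 be the unknown flow. Total out = 1400 + F3.
water balance: 434 + 0.794·F3 = 0.592·(1400 + F3)
(0.794 − 0.592)·F3 = 0.592×1400 − 434 = 394.8
F3 = 394.8 / 0.202 = 1954.5 kg/h

1954 kg/h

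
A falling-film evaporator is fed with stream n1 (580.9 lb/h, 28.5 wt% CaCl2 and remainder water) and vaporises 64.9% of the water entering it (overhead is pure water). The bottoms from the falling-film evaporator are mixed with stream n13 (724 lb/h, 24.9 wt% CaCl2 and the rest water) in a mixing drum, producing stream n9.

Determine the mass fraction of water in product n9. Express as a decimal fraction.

Vapour removed = 0.649×0.715×580.9 = 269.56 lb/h; concentrate = 311.34 lb/h.
water reaching the mixer = 145.79 (from concentrate) + 724×0.751 = 689.51 lb/h.
Product flow = 311.34 + 724 = 1035.3 lb/h; water fraction = 0.6660.

0.6660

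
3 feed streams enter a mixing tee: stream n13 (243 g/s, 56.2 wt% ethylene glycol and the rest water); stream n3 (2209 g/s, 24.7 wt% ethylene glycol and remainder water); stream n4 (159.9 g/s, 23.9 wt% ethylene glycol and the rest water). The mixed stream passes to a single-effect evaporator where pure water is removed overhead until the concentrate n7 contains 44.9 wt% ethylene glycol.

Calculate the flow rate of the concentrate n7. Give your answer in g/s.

1604 g/s

ethylene glycol entering = 243×0.562 + 2209×0.247 + 159.9×0.239 = 720.41 g/s.
All ethylene glycol reports to n7, so n7 = 720.41/0.449 = 1604.5 g/s.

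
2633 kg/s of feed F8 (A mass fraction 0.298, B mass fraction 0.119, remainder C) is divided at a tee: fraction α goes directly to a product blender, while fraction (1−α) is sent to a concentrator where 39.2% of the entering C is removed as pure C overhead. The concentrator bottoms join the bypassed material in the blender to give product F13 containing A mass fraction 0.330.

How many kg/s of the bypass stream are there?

1516 kg/s

All 2633×0.298 = 784.63 kg/s of A reaches F13, so F13 = 784.63/0.330 = 2377.7 kg/s and vapour = 255.32 kg/s.
The evaporator receives (1−α)·2633 of feed at 0.583 C and removes 0.392 of that C:
0.392×0.583×(1−α)×2633 = 255.32
(1−α) = 255.32/601.74 = 0.4243;  α = 0.5757.
Bypass flow = 0.5757×2633 = 1515.8 kg/s.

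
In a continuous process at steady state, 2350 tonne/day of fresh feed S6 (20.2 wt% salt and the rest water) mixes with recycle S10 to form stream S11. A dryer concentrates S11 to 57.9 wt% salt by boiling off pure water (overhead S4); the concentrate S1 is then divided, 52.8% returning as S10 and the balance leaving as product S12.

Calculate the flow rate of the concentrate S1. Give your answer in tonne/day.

1737 tonne/day

Overall salt balance (none leaves overhead): salt in fresh feed = salt in product, i.e. 2350×0.202 = (1−0.528)·S1·0.579.
S1 = 474.7/(0.579×0.472) = 1737 tonne/day.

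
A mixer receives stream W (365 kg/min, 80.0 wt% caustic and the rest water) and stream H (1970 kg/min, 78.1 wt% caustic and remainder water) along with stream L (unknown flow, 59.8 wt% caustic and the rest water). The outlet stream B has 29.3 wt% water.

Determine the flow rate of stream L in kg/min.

1649 kg/min

Let L be the unknown flow. Total out = 2335 + L.
water balance: 504.43 + 0.402·L = 0.293·(2335 + L)
(0.402 − 0.293)·L = 0.293×2335 − 504.43 = 179.72
L = 179.72 / 0.109 = 1648.9 kg/min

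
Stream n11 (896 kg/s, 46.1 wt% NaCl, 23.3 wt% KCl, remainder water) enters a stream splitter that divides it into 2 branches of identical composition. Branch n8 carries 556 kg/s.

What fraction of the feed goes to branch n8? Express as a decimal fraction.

Fraction to n8 = 556/896 = 0.6205.

0.621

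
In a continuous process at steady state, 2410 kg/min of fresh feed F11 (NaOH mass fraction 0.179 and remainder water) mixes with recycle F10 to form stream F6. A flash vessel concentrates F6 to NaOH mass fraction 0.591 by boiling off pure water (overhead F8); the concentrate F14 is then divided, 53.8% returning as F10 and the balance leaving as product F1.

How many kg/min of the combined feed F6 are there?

Overall NaOH balance (none leaves overhead): NaOH in fresh feed = NaOH in product, i.e. 2410×0.179 = (1−0.538)·F14·0.591.
F14 = 431.39/(0.591×0.462) = 1579.9 kg/min.
Recycle F10 = 0.538×1579.9 = 850.01 kg/min.
Combined feed F6 = 2410 + 850.01 = 3260 kg/min.

3260 kg/min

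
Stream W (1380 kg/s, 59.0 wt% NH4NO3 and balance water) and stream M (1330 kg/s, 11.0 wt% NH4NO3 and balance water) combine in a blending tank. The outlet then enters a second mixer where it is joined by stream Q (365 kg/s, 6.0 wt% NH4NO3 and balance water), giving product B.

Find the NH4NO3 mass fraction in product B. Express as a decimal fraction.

0.319

Overall, product flow = 3075 kg/s.
NH4NO3 in = 1380×0.590 + 1330×0.110 + 365×0.060 = 982.4 kg/s.
NH4NO3 fraction in B = 0.319.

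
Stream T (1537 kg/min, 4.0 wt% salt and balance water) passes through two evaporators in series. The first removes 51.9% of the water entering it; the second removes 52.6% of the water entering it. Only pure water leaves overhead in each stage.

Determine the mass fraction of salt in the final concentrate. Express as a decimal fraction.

water in feed = 1537×0.960 = 1475.5 kg/min.
After stage 1: water left = (1−0.519)×1475.5 = 709.73; stream total = 771.21 kg/min.
After stage 2: water left = (1−0.526)×709.73 = 336.41; final concentrate = 397.89 kg/min.
salt fraction = 61.48/397.89 = 0.1545.

0.1545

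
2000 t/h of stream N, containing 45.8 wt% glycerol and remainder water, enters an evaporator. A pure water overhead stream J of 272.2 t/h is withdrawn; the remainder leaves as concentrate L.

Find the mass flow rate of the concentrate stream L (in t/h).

Concentrate = 2000 − 272.2 = 1727.8 t/h.

1728 t/h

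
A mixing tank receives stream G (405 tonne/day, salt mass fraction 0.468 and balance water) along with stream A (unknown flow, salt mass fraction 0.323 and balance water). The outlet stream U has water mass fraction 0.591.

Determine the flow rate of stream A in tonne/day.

277.8 tonne/day

Let A be the unknown flow. Total out = 405 + A.
water balance: 215.46 + 0.677·A = 0.591·(405 + A)
(0.677 − 0.591)·A = 0.591×405 − 215.46 = 23.895
A = 23.895 / 0.086 = 277.85 tonne/day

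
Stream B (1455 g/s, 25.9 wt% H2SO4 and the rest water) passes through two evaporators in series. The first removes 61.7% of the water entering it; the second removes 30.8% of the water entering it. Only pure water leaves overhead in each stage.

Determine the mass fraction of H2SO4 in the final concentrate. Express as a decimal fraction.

0.569

water in feed = 1455×0.741 = 1078.2 g/s.
After stage 1: water left = (1−0.617)×1078.2 = 412.93; stream total = 789.78 g/s.
After stage 2: water left = (1−0.308)×412.93 = 285.75; final concentrate = 662.59 g/s.
H2SO4 fraction = 376.85/662.59 = 0.569.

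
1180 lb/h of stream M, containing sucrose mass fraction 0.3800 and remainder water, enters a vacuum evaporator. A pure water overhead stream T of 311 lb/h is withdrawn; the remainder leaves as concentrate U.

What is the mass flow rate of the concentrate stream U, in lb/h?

Concentrate = 1180 − 311 = 869 lb/h.

869 lb/h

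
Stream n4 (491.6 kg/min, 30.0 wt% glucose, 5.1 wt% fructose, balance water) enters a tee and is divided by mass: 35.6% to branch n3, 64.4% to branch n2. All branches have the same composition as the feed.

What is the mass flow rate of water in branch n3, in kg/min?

Branch n3 total = 0.356×491.6 = 175.01 kg/min.
water in n3 = 0.649×175.01 = 113.58 kg/min.

113.6 kg/min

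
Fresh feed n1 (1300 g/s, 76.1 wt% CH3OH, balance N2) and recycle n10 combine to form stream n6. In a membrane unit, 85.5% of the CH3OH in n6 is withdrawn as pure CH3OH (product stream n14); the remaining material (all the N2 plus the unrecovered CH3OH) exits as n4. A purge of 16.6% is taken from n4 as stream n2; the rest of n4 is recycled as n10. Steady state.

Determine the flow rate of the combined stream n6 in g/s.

2997 g/s

N2 enters only via n1 and leaves only via the purge: 1300×0.239 = 0.166×(N2 in n4), and the membrane unit passes all N2, so N2 in n6 = N2 in n4 = 1871.7 g/s.
CH3OH in n6: m_A = 1300×0.761 + (1−0.166)·(1−0.855)·m_A, so m_A = 989.3/0.8791 = 1125.4 g/s.
n6 = 1125.4 + 1871.7 = 2997.1 g/s.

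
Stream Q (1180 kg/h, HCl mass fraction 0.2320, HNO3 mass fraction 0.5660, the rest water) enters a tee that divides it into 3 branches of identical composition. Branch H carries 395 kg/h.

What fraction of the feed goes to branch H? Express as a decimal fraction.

0.335

Fraction to H = 395/1180 = 0.3347.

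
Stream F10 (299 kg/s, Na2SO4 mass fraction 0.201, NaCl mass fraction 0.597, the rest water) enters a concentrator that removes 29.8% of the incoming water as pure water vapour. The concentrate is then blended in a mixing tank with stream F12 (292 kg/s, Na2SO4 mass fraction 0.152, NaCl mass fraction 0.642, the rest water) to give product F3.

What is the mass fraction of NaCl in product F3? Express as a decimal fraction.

Vapour removed = 0.298×0.202×299 = 17.999 kg/s; concentrate = 281 kg/s.
NaCl reaching the mixer = 178.5 (from concentrate) + 292×0.642 = 365.97 kg/s.
Product flow = 281 + 292 = 573 kg/s; NaCl fraction = 0.639.

0.639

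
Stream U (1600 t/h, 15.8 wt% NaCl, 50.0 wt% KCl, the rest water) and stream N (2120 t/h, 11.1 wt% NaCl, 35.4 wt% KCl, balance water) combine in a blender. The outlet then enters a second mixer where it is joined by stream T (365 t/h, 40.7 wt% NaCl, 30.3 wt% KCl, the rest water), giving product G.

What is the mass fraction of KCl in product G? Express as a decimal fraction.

0.407

Overall, product flow = 4085 t/h.
KCl in = 1600×0.500 + 2120×0.354 + 365×0.303 = 1661.1 t/h.
KCl fraction in G = 0.407.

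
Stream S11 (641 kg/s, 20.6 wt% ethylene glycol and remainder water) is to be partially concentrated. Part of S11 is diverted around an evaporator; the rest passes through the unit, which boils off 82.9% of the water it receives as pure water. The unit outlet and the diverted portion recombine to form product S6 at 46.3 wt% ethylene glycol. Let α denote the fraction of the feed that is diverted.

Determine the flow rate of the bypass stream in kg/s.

100.5 kg/s

All 641×0.206 = 132.05 kg/s of ethylene glycol reaches S6, so S6 = 132.05/0.463 = 285.2 kg/s and vapour = 355.8 kg/s.
The evaporator receives (1−α)·641 of feed at 0.794 water and removes 0.829 of that water:
0.829×0.794×(1−α)×641 = 355.8
(1−α) = 355.8/421.92 = 0.8433;  α = 0.1567.
Bypass flow = 0.1567×641 = 100.45 kg/s.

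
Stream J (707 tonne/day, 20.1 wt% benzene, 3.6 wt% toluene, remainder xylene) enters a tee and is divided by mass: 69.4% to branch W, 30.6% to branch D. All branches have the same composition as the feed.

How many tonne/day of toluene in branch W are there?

Branch W total = 0.694×707 = 490.66 tonne/day.
toluene in W = 0.036×490.66 = 17.664 tonne/day.

17.66 tonne/day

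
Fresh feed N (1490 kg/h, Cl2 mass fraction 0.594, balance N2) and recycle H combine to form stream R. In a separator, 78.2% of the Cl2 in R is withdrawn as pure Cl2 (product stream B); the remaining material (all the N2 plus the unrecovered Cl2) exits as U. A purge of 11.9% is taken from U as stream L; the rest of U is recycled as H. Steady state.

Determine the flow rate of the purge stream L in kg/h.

N2 enters only via N and leaves only via the purge: 1490×0.406 = 0.119×(N2 in U), and the separator passes all N2, so N2 in R = N2 in U = 5083.5 kg/h.
Cl2 in R: m_A = 1490×0.594 + (1−0.119)·(1−0.782)·m_A, so m_A = 885.06/0.8079 = 1095.4 kg/h.
U = (1−0.782)×1095.4 + 5083.5 = 5322.3 kg/h.
Purge L = 0.119×5322.3 = 633.36 kg/h.

633.4 kg/h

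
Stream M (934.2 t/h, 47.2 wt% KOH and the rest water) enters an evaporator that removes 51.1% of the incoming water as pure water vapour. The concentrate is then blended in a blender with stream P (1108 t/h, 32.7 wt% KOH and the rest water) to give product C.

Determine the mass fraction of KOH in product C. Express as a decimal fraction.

Vapour removed = 0.511×0.528×934.2 = 252.05 t/h; concentrate = 682.15 t/h.
KOH reaching the mixer = 440.94 (from concentrate) + 1108×0.327 = 803.26 t/h.
Product flow = 682.15 + 1108 = 1790.1 t/h; KOH fraction = 0.449.

0.449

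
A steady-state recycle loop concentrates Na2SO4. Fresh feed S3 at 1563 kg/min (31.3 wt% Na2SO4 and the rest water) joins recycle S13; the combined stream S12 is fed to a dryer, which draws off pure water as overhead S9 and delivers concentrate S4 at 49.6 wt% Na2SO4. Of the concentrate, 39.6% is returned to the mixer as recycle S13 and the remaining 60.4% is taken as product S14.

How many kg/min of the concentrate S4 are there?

1633 kg/min

Overall Na2SO4 balance (none leaves overhead): Na2SO4 in fresh feed = Na2SO4 in product, i.e. 1563×0.313 = (1−0.396)·S4·0.496.
S4 = 489.22/(0.496×0.604) = 1633 kg/min.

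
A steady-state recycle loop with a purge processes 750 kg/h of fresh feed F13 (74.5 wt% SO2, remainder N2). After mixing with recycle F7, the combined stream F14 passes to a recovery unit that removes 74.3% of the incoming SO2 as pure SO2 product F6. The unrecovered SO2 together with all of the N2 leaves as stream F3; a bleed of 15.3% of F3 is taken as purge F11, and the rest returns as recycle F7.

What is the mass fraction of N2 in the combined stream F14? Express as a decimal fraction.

N2 enters only via F13 and leaves only via the purge: 750×0.255 = 0.153×(N2 in F3), and the recovery unit passes all N2, so N2 in F14 = N2 in F3 = 1250 kg/h.
SO2 in F14: m_A = 750×0.745 + (1−0.153)·(1−0.743)·m_A, so m_A = 558.75/0.7823 = 714.22 kg/h.
F14 = 714.22 + 1250 = 1964.2 kg/h.
N2 fraction in F14 = 1250/1964.2 = 0.636.

0.636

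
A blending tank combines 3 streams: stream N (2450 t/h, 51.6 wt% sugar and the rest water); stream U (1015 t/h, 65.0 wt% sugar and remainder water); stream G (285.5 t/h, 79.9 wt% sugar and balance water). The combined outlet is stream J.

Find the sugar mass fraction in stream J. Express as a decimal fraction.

Total flow out = 2450 + 1015 + 285.5 = 3750.5 t/h.
sugar in = 2450×0.516 + 1015×0.650 + 285.5×0.799 = 2152.1 t/h.
sugar mass fraction in J = 2152.1/3750.5 = 0.574.

0.574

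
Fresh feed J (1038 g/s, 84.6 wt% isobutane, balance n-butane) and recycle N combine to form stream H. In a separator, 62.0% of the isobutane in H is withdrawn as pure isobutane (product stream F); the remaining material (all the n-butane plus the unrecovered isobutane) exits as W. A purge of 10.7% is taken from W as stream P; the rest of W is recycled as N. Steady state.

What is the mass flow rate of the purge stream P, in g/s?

213.9 g/s

n-butane enters only via J and leaves only via the purge: 1038×0.154 = 0.107×(n-butane in W), and the separator passes all n-butane, so n-butane in H = n-butane in W = 1493.9 g/s.
isobutane in H: m_A = 1038×0.846 + (1−0.107)·(1−0.620)·m_A, so m_A = 878.15/0.6607 = 1329.2 g/s.
W = (1−0.620)×1329.2 + 1493.9 = 1999 g/s.
Purge P = 0.107×1999 = 213.9 g/s.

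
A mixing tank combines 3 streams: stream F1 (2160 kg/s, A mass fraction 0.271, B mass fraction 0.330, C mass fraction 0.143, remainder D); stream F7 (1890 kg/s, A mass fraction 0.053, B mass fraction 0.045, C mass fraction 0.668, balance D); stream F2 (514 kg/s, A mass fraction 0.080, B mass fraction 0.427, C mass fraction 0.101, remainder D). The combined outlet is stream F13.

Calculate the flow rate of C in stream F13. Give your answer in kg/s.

1623 kg/s

C out = C in = 2160×0.143 + 1890×0.668 + 514×0.101 = 1623.3 kg/s.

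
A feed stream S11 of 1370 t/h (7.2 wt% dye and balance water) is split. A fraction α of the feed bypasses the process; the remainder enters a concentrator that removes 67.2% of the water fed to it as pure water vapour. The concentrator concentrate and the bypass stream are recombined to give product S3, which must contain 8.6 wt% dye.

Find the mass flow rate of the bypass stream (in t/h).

All 1370×0.072 = 98.64 t/h of dye reaches S3, so S3 = 98.64/0.086 = 1147 t/h and vapour = 223.02 t/h.
The evaporator receives (1−α)·1370 of feed at 0.928 water and removes 0.672 of that water:
0.672×0.928×(1−α)×1370 = 223.02
(1−α) = 223.02/854.35 = 0.2610;  α = 0.7390.
Bypass flow = 0.7390×1370 = 1012.4 t/h.

1012 t/h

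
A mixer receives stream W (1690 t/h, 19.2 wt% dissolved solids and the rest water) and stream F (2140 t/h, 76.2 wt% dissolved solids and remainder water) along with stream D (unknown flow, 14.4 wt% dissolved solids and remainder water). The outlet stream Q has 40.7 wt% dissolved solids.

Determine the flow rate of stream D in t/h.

Let D be the unknown flow. Total out = 3830 + D.
dissolved solids balance: 1955.2 + 0.144·D = 0.407·(3830 + D)
(0.144 − 0.407)·D = 0.407×3830 − 1955.2 = -396.35
D = -396.35 / -0.263 = 1507 t/h

1507 t/h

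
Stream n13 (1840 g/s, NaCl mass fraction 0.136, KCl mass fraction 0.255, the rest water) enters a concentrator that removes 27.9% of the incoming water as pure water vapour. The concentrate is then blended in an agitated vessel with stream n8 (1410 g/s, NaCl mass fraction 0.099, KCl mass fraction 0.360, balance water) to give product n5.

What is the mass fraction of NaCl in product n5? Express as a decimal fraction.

0.133

Vapour removed = 0.279×0.609×1840 = 312.64 g/s; concentrate = 1527.4 g/s.
NaCl reaching the mixer = 250.24 (from concentrate) + 1410×0.099 = 389.83 g/s.
Product flow = 1527.4 + 1410 = 2937.4 g/s; NaCl fraction = 0.133.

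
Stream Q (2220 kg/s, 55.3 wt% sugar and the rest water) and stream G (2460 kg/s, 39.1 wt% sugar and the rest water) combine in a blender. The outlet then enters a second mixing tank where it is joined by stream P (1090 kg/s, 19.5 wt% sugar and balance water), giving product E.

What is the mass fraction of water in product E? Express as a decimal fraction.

Overall, product flow = 5770 kg/s.
water in = 2220×0.447 + 2460×0.609 + 1090×0.805 = 3367.9 kg/s.
water fraction in E = 0.584.

0.584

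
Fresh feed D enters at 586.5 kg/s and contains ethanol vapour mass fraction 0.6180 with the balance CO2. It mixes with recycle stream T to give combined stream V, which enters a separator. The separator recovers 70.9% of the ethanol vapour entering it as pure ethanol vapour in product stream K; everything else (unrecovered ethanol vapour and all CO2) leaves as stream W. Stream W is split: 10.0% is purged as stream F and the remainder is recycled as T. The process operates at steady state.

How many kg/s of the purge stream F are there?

238.3 kg/s

CO2 enters only via D and leaves only via the purge: 586.5×0.382 = 0.100×(CO2 in W), and the separator passes all CO2, so CO2 in V = CO2 in W = 2240.4 kg/s.
ethanol vapour in V: m_A = 586.5×0.618 + (1−0.100)·(1−0.709)·m_A, so m_A = 362.46/0.7381 = 491.07 kg/s.
W = (1−0.709)×491.07 + 2240.4 = 2383.3 kg/s.
Purge F = 0.100×2383.3 = 238.33 kg/s.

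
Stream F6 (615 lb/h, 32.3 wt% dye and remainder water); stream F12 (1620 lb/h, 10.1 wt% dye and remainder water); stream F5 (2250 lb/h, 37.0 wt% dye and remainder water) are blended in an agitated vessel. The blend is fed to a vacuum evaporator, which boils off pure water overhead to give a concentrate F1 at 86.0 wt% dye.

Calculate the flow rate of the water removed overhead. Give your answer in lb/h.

3096 lb/h

dye entering = 615×0.323 + 1620×0.101 + 2250×0.370 = 1194.8 lb/h.
All dye reports to F1, so F1 = 1194.8/0.860 = 1389.3 lb/h.
Total feed = 4485 lb/h; overhead = 4485 − 1389.3 = 3095.7 lb/h.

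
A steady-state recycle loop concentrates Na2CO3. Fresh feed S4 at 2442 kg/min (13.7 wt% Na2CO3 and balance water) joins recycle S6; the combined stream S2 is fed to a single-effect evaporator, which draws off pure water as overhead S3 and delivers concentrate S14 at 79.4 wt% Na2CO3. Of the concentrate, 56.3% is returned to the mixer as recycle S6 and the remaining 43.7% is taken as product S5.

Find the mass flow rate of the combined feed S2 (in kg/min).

Overall Na2CO3 balance (none leaves overhead): Na2CO3 in fresh feed = Na2CO3 in product, i.e. 2442×0.137 = (1−0.563)·S14·0.794.
S14 = 334.55/(0.794×0.437) = 964.19 kg/min.
Recycle S6 = 0.563×964.19 = 542.84 kg/min.
Combined feed S2 = 2442 + 542.84 = 2984.8 kg/min.

2985 kg/min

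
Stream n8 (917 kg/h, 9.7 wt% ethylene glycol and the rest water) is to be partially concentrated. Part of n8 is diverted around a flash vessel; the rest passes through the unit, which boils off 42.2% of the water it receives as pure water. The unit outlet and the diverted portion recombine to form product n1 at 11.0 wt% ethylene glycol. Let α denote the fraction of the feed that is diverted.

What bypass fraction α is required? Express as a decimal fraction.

All 917×0.097 = 88.949 kg/h of ethylene glycol reaches n1, so n1 = 88.949/0.110 = 808.63 kg/h and vapour = 108.37 kg/h.
The evaporator receives (1−α)·917 of feed at 0.903 water and removes 0.422 of that water:
0.422×0.903×(1−α)×917 = 108.37
(1−α) = 108.37/349.44 = 0.3101;  α = 0.6899.

0.690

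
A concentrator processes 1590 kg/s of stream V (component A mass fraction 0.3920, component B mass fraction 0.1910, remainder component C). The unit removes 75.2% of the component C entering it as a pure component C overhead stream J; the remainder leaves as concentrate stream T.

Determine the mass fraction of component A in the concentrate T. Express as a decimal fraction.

component A is not removed: 1590×0.392 = 623.28 kg/s of component A enters T.
component C entering = 1590×0.417 = 663.03 kg/s; overhead removed = 0.752×663.03 = 498.6 kg/s.
Concentrate = 1590 − 498.6 = 1091.4 kg/s.
Mass fraction = 623.28/1091.4 = 0.5711.

0.5711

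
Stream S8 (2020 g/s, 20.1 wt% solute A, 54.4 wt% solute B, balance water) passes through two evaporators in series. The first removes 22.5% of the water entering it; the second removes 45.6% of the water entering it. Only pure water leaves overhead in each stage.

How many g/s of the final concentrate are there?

water in feed = 2020×0.255 = 515.1 g/s.
After stage 1: water left = (1−0.225)×515.1 = 399.2; stream total = 1904.1 g/s.
After stage 2: water left = (1−0.456)×399.2 = 217.17; final concentrate = 1722.1 g/s.

1722 g/s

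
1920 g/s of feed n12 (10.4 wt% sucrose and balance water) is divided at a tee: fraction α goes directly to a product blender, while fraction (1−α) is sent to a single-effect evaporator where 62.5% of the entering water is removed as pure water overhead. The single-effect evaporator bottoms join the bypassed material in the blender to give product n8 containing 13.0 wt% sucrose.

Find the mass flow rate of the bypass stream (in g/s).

All 1920×0.104 = 199.68 g/s of sucrose reaches n8, so n8 = 199.68/0.130 = 1536 g/s and vapour = 384 g/s.
The evaporator receives (1−α)·1920 of feed at 0.896 water and removes 0.625 of that water:
0.625×0.896×(1−α)×1920 = 384
(1−α) = 384/1075.2 = 0.3571;  α = 0.6429.
Bypass flow = 0.6429×1920 = 1234.3 g/s.

1234 g/s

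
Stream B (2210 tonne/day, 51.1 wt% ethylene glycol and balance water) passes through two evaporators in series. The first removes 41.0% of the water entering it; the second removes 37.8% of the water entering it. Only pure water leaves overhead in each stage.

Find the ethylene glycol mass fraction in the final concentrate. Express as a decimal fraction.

water in feed = 2210×0.489 = 1080.7 tonne/day.
After stage 1: water left = (1−0.410)×1080.7 = 637.61; stream total = 1766.9 tonne/day.
After stage 2: water left = (1−0.378)×637.61 = 396.59; final concentrate = 1525.9 tonne/day.
ethylene glycol fraction = 1129.3/1525.9 = 0.7401.

0.7401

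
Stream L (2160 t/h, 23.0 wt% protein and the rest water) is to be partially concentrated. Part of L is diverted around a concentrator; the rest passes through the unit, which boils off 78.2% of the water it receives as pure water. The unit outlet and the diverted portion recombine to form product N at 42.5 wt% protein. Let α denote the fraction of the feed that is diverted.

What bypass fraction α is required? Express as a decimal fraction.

All 2160×0.230 = 496.8 t/h of protein reaches N, so N = 496.8/0.425 = 1168.9 t/h and vapour = 991.06 t/h.
The evaporator receives (1−α)·2160 of feed at 0.770 water and removes 0.782 of that water:
0.782×0.770×(1−α)×2160 = 991.06
(1−α) = 991.06/1300.6 = 0.7620;  α = 0.2380.

0.238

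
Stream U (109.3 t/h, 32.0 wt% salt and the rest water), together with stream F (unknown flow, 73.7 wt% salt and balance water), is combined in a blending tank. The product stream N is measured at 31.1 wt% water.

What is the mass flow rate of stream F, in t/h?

840.2 t/h

Let F be the unknown flow. Total out = 109.3 + F.
water balance: 74.324 + 0.263·F = 0.311·(109.3 + F)
(0.263 − 0.311)·F = 0.311×109.3 − 74.324 = -40.332
F = -40.332 / -0.048 = 840.24 t/h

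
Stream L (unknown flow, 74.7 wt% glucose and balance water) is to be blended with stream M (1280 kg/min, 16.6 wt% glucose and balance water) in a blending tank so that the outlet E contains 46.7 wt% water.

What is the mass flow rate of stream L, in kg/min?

Let L be the unknown flow. Total out = 1280 + L.
water balance: 1067.5 + 0.253·L = 0.467·(1280 + L)
(0.253 − 0.467)·L = 0.467×1280 − 1067.5 = -469.76
L = -469.76 / -0.214 = 2195.1 kg/min

2195 kg/min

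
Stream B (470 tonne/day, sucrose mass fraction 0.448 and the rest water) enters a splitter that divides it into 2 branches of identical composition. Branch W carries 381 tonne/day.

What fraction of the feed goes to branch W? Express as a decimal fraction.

Fraction to W = 381/470 = 0.8106.

0.811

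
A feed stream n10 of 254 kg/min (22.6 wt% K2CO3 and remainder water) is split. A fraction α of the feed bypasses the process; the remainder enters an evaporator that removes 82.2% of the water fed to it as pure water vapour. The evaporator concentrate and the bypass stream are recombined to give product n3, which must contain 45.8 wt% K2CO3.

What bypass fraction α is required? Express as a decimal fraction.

0.204

All 254×0.226 = 57.404 kg/min of K2CO3 reaches n3, so n3 = 57.404/0.458 = 125.34 kg/min and vapour = 128.66 kg/min.
The evaporator receives (1−α)·254 of feed at 0.774 water and removes 0.822 of that water:
0.822×0.774×(1−α)×254 = 128.66
(1−α) = 128.66/161.6 = 0.7962;  α = 0.2038.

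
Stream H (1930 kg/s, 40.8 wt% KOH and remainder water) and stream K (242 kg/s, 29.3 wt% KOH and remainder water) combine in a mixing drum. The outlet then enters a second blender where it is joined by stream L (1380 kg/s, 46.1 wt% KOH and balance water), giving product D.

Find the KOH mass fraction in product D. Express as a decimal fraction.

Overall, product flow = 3552 kg/s.
KOH in = 1930×0.408 + 242×0.293 + 1380×0.461 = 1494.5 kg/s.
KOH fraction in D = 0.4208.

0.4208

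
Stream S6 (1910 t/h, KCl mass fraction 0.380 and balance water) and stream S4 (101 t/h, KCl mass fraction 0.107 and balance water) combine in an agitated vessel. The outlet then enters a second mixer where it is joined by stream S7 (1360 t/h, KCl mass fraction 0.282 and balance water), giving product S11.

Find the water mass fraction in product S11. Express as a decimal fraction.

Overall, product flow = 3371 t/h.
water in = 1910×0.620 + 101×0.893 + 1360×0.718 = 2250.9 t/h.
water fraction in S11 = 0.668.

0.668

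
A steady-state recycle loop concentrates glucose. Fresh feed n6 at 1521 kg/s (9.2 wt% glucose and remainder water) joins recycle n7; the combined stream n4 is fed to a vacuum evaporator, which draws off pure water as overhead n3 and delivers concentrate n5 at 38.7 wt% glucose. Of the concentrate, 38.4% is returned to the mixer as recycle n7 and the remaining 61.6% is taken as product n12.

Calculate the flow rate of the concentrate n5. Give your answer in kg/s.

Overall glucose balance (none leaves overhead): glucose in fresh feed = glucose in product, i.e. 1521×0.092 = (1−0.384)·n5·0.387.
n5 = 139.93/(0.387×0.616) = 586.98 kg/s.

587 kg/s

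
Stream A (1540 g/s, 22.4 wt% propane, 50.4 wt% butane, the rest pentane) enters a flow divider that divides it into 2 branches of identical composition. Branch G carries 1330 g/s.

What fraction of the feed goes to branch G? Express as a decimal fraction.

0.864

Fraction to G = 1330/1540 = 0.8636.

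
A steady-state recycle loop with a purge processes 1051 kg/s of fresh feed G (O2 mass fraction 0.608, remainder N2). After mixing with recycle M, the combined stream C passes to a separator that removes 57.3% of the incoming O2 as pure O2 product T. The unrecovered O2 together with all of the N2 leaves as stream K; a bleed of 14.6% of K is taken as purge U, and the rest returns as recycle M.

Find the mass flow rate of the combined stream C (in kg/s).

3828 kg/s

N2 enters only via G and leaves only via the purge: 1051×0.392 = 0.146×(N2 in K), and the separator passes all N2, so N2 in C = N2 in K = 2821.9 kg/s.
O2 in C: m_A = 1051×0.608 + (1−0.146)·(1−0.573)·m_A, so m_A = 639.01/0.6353 = 1005.8 kg/s.
C = 1005.8 + 2821.9 = 3827.6 kg/s.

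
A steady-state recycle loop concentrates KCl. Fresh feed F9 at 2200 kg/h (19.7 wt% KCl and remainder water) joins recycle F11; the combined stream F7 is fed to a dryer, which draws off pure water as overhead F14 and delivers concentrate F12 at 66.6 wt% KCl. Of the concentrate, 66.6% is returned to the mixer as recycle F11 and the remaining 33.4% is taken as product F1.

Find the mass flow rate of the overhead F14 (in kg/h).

1549 kg/h

Overall KCl balance (none leaves overhead): KCl in fresh feed = KCl in product, i.e. 2200×0.197 = (1−0.666)·F12·0.666.
F12 = 433.4/(0.666×0.334) = 1948.4 kg/h.
Recycle F11 = 0.666×1948.4 = 1297.6 kg/h.
Combined feed F7 = 2200 + 1297.6 = 3497.6 kg/h.
Overhead F14 = F7 − F12 = 3497.6 − 1948.4 = 1549.2 kg/h.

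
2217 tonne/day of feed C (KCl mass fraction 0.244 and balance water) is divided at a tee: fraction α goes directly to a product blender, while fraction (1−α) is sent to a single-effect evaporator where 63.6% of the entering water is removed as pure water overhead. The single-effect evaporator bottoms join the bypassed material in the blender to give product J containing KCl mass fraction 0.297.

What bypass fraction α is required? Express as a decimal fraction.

All 2217×0.244 = 540.95 tonne/day of KCl reaches J, so J = 540.95/0.297 = 1821.4 tonne/day and vapour = 395.63 tonne/day.
The evaporator receives (1−α)·2217 of feed at 0.756 water and removes 0.636 of that water:
0.636×0.756×(1−α)×2217 = 395.63
(1−α) = 395.63/1066 = 0.3711;  α = 0.6289.

0.629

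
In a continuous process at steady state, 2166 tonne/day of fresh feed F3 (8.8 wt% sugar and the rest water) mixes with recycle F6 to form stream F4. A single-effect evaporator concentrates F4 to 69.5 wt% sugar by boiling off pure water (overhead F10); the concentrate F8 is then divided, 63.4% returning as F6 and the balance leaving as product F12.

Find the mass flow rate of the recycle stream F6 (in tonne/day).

475.1 tonne/day

Overall sugar balance (none leaves overhead): sugar in fresh feed = sugar in product, i.e. 2166×0.088 = (1−0.634)·F8·0.695.
F8 = 190.61/(0.695×0.366) = 749.33 tonne/day.
Recycle F6 = 0.634×749.33 = 475.08 tonne/day.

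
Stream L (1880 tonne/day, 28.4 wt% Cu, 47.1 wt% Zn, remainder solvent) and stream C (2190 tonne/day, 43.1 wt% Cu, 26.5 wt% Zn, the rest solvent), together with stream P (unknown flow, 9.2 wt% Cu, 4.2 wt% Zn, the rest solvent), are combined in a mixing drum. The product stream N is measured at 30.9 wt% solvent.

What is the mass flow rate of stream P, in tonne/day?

Let P be the unknown flow. Total out = 4070 + P.
solvent balance: 1126.4 + 0.866·P = 0.309·(4070 + P)
(0.866 − 0.309)·P = 0.309×4070 − 1126.4 = 131.27
P = 131.27 / 0.557 = 235.67 tonne/day

235.7 tonne/day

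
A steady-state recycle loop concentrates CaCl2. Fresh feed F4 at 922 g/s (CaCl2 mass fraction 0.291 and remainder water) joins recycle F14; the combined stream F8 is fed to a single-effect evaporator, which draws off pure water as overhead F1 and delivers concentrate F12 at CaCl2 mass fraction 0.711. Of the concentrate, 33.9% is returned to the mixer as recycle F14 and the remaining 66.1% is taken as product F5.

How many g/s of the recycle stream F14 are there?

193.5 g/s

Overall CaCl2 balance (none leaves overhead): CaCl2 in fresh feed = CaCl2 in product, i.e. 922×0.291 = (1−0.339)·F12·0.711.
F12 = 268.3/(0.711×0.661) = 570.89 g/s.
Recycle F14 = 0.339×570.89 = 193.53 g/s.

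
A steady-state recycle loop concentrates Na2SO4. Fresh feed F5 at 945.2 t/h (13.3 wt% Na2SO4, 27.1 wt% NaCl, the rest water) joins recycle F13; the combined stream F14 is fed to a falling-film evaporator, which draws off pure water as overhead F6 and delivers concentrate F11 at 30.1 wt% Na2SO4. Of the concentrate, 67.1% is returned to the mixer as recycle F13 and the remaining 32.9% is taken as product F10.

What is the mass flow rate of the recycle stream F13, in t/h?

851.8 t/h

Overall Na2SO4 balance (none leaves overhead): Na2SO4 in fresh feed = Na2SO4 in product, i.e. 945.2×0.133 = (1−0.671)·F11·0.301.
F11 = 125.71/(0.301×0.329) = 1269.4 t/h.
Recycle F13 = 0.671×1269.4 = 851.8 t/h.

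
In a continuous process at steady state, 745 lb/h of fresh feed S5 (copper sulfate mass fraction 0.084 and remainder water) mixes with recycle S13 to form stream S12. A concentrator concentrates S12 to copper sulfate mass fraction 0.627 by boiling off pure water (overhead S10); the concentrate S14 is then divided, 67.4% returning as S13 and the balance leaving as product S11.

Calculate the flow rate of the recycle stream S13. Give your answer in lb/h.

Overall copper sulfate balance (none leaves overhead): copper sulfate in fresh feed = copper sulfate in product, i.e. 745×0.084 = (1−0.674)·S14·0.627.
S14 = 62.58/(0.627×0.326) = 306.16 lb/h.
Recycle S13 = 0.674×306.16 = 206.35 lb/h.

206.4 lb/h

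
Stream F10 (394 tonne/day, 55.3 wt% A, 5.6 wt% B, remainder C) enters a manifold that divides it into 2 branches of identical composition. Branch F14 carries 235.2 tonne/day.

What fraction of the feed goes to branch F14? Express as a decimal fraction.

0.597

Fraction to F14 = 235.2/394 = 0.5970.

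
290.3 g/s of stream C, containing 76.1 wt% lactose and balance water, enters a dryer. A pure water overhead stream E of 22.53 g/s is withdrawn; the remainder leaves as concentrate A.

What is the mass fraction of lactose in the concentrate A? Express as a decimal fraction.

0.825

lactose is not removed: 290.3×0.761 = 220.92 g/s of lactose enters A.
Concentrate = 290.3 − 22.53 = 267.77 g/s.
Mass fraction = 220.92/267.77 = 0.825.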